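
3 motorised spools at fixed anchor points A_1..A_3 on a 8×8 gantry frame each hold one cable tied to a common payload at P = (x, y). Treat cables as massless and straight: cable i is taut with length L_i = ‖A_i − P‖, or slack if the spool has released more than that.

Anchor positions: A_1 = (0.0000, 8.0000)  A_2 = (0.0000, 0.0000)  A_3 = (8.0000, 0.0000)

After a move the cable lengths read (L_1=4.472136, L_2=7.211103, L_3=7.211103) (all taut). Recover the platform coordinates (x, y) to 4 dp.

(4.0000, 6.0000)

each cable: (A_i−P)·(A_i−P) = L_i²; let q_i = ‖A_i‖²−L_i²
q_1 = 0.0000+64.0000−20.0000 = 44.0000
row 1: 0.0000x + 16.0000y = 96.0000  (q_2=-52.0000)
row 2: -16.0000x + 16.0000y = 32.0000  (q_3=12.0000)
Cramer on rows 1–2 → x = 4.0000, y = 6.0000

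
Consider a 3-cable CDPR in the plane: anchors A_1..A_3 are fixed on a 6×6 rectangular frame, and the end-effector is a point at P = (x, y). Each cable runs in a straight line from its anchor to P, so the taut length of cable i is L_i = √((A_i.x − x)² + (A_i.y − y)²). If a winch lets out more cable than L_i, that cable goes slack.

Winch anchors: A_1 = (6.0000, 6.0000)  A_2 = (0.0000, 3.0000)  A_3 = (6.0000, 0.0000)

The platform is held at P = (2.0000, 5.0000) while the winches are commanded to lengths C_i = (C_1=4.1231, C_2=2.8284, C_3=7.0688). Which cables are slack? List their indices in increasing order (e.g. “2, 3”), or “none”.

3

cable 1: √((4.0000)²+(1.0000)²)=4.1231, C_1=4.1231: taut
cable 2: √((-2.0000)²+(-2.0000)²)=2.8284, C_2=2.8284: taut
cable 3: √((4.0000)²+(-5.0000)²)=6.4031, C_3=7.0688: slack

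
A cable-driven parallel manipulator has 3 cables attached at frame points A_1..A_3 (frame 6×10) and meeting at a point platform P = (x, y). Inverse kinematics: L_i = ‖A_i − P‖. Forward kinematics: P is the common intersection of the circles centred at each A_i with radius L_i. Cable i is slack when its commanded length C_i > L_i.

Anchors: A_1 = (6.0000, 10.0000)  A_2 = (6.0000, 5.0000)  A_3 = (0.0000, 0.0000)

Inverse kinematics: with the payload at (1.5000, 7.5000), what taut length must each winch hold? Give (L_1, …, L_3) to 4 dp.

L_1 = √((6.0000−1.5000)² + (10.0000−7.5000)²) = 5.1478
L_2 = √((6.0000−1.5000)² + (5.0000−7.5000)²) = 5.1478
L_3 = √((0.0000−1.5000)² + (0.0000−7.5000)²) = 7.6485

(5.1478, 5.1478, 7.6485)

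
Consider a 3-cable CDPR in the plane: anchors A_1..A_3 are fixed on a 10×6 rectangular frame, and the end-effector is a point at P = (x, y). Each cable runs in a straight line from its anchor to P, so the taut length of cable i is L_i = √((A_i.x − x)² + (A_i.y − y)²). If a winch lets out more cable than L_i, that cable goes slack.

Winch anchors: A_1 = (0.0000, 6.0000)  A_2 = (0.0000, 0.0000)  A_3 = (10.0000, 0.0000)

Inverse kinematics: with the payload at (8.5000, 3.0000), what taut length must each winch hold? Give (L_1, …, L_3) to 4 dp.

(9.0139, 9.0139, 3.3541)

L_1: Δ = A_1−P = (-8.5000, 3.0000) → ‖Δ‖ = √81.2500 = 9.0139
L_2: Δ = A_2−P = (-8.5000, -3.0000) → ‖Δ‖ = √81.2500 = 9.0139
L_3: Δ = A_3−P = (1.5000, -3.0000) → ‖Δ‖ = √11.2500 = 3.3541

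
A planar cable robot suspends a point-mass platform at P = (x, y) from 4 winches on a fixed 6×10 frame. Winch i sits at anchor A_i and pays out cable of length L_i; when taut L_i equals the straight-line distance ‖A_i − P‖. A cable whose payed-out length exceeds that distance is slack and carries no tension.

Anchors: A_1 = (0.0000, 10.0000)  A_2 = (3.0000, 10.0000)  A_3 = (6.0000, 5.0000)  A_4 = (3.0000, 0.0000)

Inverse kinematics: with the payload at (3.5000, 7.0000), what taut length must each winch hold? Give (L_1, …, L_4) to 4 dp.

L_1 = √((0.0000−3.5000)² + (10.0000−7.0000)²) = 4.6098
L_2 = √((3.0000−3.5000)² + (10.0000−7.0000)²) = 3.0414
L_3 = √((6.0000−3.5000)² + (5.0000−7.0000)²) = 3.2016
L_4 = √((3.0000−3.5000)² + (0.0000−7.0000)²) = 7.0178

(4.6098, 3.0414, 3.2016, 7.0178)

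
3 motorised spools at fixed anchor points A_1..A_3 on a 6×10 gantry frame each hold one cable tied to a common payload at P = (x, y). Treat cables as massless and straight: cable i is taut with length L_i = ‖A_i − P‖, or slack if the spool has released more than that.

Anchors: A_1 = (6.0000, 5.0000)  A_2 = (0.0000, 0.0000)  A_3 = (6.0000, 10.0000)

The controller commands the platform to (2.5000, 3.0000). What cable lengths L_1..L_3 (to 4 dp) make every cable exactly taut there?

L_1: Δ = A_1−P = (3.5000, 2.0000) → ‖Δ‖ = √16.2500 = 4.0311
L_2: Δ = A_2−P = (-2.5000, -3.0000) → ‖Δ‖ = √15.2500 = 3.9051
L_3: Δ = A_3−P = (3.5000, 7.0000) → ‖Δ‖ = √61.2500 = 7.8262

(4.0311, 3.9051, 7.8262)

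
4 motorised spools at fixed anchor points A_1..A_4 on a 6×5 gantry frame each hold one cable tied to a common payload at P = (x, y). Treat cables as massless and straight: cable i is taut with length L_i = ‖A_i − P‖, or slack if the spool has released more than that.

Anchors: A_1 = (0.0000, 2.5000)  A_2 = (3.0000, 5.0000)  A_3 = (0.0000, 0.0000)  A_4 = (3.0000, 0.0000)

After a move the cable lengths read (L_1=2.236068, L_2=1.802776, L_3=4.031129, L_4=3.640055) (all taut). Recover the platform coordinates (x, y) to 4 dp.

(2.0000, 3.5000)

circle eqns → linear via eq_j − eq_1; set q_j = A_j·A_j − L_j²
q_1 = 0.0000+6.2500−5.0000 = 1.2500
-6.0000·x − 5.0000·y = q_1−q_2 = -29.5000
0.0000·x + 5.0000·y = q_1−q_3 = 17.5000
-6.0000·x + 5.0000·y = q_1−q_4 = 5.5000
solve first two rows → x=2.0000, y=3.5000
check cable 4: ‖A_4−P‖² = 13.2500 ≈ L_4² = 13.2500 ✓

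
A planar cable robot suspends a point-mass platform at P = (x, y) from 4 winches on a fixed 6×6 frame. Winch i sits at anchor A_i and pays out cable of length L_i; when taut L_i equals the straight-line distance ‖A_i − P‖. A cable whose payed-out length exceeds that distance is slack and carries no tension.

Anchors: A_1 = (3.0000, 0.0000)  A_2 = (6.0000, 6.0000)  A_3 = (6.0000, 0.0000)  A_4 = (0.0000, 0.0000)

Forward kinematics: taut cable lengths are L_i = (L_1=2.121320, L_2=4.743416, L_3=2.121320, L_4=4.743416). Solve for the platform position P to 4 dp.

expand ‖A_i−P‖²=L_i² and subtract eq 1 (k_i ≔ ‖A_i‖²−L_i²)
k_1 = 9.0000+0.0000−4.5000 = 4.5000
eq1−eq2 → [-6.0000  -12.0000]·P = -45.0000
eq1−eq3 → [-6.0000  0.0000]·P = -27.0000
eq1−eq4 → [6.0000  0.0000]·P = 27.0000
2×2 solve → P = (4.5000, 1.5000)
check cable 4: ‖A_4−P‖² = 22.5000 ≈ L_4² = 22.5000 ✓

(4.5000, 1.5000)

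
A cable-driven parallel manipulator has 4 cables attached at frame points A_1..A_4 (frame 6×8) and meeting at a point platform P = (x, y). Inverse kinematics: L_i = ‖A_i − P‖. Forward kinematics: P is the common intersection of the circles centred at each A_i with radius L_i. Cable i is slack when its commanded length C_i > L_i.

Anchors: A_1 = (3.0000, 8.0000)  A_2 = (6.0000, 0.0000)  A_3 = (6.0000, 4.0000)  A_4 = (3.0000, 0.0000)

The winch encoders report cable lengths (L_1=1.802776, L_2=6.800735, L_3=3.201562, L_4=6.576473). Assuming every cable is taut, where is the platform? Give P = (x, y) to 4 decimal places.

(4.0000, 6.5000)

each cable: (A_i−P)·(A_i−P) = L_i²; let k_i = ‖A_i‖²−L_i²
k_1 = 9.0000+64.0000−3.2500 = 69.7500
row 1: -6.0000x + 16.0000y = 80.0000  (k_2=-10.2500)
row 2: -6.0000x + 8.0000y = 28.0000  (k_3=41.7500)
row 3: 0.0000x + 16.0000y = 104.0000  (k_4=-34.2500)
Cramer on rows 1–2 → x = 4.0000, y = 6.5000
check cable 4: ‖A_4−P‖² = 43.2500 ≈ L_4² = 43.2500 ✓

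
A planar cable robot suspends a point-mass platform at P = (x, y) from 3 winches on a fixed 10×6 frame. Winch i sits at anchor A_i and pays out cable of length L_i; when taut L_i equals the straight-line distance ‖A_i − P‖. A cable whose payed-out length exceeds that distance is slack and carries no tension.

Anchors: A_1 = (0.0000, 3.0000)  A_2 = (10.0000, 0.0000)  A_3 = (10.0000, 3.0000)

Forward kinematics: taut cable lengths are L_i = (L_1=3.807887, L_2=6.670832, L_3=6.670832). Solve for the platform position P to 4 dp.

expand ‖A_i−P‖²=L_i² and subtract eq 1 (c_i ≔ ‖A_i‖²−L_i²)
c_1 = 0.0000+9.0000−14.5000 = -5.5000
eq1−eq2 → [-20.0000  6.0000]·P = -61.0000
eq1−eq3 → [-20.0000  0.0000]·P = -70.0000
2×2 solve → P = (3.5000, 1.5000)

(3.5000, 1.5000)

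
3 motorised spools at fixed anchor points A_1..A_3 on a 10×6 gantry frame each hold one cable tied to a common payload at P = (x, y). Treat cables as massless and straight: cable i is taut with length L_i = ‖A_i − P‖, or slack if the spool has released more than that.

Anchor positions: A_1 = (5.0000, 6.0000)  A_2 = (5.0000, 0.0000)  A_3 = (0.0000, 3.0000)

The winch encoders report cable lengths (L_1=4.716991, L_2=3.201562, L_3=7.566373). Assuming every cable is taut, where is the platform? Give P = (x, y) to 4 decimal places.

(7.5000, 2.0000)

each cable: (A_i−P)·(A_i−P) = L_i²; let c_i = ‖A_i‖²−L_i²
c_1 = 25.0000+36.0000−22.2500 = 38.7500
row 1: 0.0000x + 12.0000y = 24.0000  (c_2=14.7500)
row 2: 10.0000x + 6.0000y = 87.0000  (c_3=-48.2500)
Cramer on rows 1–2 → x = 7.5000, y = 2.0000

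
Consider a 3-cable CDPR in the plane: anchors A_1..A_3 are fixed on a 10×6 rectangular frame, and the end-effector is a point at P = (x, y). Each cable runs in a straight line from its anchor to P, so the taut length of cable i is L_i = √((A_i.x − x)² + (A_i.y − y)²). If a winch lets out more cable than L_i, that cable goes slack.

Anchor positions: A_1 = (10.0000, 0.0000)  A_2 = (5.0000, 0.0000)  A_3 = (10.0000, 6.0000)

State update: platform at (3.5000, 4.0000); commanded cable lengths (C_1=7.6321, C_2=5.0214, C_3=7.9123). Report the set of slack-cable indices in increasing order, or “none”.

2, 3

cable 1: L_1 = ‖A_1−P‖ = 7.6322;  C_1 = 7.6321 → taut
cable 2: L_2 = ‖A_2−P‖ = 4.2720;  C_2 = 5.0214 → slack
cable 3: L_3 = ‖A_3−P‖ = 6.8007;  C_3 = 7.9123 → slack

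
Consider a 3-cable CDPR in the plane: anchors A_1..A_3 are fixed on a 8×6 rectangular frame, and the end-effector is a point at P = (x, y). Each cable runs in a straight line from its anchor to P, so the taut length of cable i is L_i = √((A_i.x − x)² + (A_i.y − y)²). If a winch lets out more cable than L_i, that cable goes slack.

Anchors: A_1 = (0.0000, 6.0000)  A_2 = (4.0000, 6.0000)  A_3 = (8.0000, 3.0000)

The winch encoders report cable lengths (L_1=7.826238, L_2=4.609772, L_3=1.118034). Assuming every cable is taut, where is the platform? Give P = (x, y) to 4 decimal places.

each cable: (A_i−P)·(A_i−P) = L_i²; let c_i = ‖A_i‖²−L_i²
c_1 = 0.0000+36.0000−61.2500 = -25.2500
row 1: -8.0000x + 0.0000y = -56.0000  (c_2=30.7500)
row 2: -16.0000x + 6.0000y = -97.0000  (c_3=71.7500)
Cramer on rows 1–2 → x = 7.0000, y = 2.5000

(7.0000, 2.5000)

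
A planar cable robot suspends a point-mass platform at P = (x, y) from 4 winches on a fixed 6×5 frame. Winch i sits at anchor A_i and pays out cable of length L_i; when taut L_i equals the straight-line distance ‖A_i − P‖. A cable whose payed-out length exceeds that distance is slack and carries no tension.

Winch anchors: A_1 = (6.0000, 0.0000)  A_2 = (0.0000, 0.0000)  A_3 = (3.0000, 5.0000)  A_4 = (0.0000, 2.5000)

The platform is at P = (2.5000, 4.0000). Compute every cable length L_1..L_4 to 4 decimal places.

cable 1: Δx=3.5000, Δy=-4.0000; L_1 = √(Δx²+Δy²) = 5.3151
cable 2: Δx=-2.5000, Δy=-4.0000; L_2 = √(Δx²+Δy²) = 4.7170
cable 3: Δx=0.5000, Δy=1.0000; L_3 = √(Δx²+Δy²) = 1.1180
cable 4: Δx=-2.5000, Δy=-1.5000; L_4 = √(Δx²+Δy²) = 2.9155

(5.3151, 4.7170, 1.1180, 2.9155)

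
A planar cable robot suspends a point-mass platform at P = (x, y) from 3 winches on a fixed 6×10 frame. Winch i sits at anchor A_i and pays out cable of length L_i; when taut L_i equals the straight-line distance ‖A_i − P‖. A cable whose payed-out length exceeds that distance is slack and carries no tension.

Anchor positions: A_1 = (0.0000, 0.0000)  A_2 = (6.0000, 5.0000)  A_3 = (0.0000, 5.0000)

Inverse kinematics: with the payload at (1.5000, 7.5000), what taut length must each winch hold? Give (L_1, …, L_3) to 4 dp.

(7.6485, 5.1478, 2.9155)

cable 1: Δx=-1.5000, Δy=-7.5000; L_1 = √(Δx²+Δy²) = 7.6485
cable 2: Δx=4.5000, Δy=-2.5000; L_2 = √(Δx²+Δy²) = 5.1478
cable 3: Δx=-1.5000, Δy=-2.5000; L_3 = √(Δx²+Δy²) = 2.9155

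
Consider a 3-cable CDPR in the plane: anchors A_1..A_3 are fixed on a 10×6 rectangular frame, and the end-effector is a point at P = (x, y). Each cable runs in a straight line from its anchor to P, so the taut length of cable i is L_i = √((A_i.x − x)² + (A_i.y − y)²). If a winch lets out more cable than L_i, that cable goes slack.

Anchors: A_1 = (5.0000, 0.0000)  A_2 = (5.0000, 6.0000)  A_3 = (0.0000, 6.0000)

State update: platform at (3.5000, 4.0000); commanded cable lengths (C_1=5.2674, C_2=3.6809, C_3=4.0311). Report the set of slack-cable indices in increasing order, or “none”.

1, 2

cable 1: L_1 = ‖A_1−P‖ = 4.2720;  C_1 = 5.2674 → slack
cable 2: L_2 = ‖A_2−P‖ = 2.5000;  C_2 = 3.6809 → slack
cable 3: L_3 = ‖A_3−P‖ = 4.0311;  C_3 = 4.0311 → taut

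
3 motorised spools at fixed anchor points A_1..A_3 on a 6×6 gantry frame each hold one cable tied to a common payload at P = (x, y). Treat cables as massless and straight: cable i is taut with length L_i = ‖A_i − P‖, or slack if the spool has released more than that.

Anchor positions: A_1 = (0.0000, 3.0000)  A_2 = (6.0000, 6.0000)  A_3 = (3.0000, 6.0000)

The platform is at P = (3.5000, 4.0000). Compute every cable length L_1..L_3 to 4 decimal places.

L_1: Δ = A_1−P = (-3.5000, -1.0000) → ‖Δ‖ = √13.2500 = 3.6401
L_2: Δ = A_2−P = (2.5000, 2.0000) → ‖Δ‖ = √10.2500 = 3.2016
L_3: Δ = A_3−P = (-0.5000, 2.0000) → ‖Δ‖ = √4.2500 = 2.0616

(3.6401, 3.2016, 2.0616)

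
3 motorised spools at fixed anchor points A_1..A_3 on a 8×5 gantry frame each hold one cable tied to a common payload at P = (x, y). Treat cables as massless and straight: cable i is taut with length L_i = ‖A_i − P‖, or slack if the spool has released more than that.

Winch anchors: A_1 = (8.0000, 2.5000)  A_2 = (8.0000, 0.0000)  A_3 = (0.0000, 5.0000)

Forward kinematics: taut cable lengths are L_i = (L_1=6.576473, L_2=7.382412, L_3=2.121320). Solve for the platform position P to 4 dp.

(1.5000, 3.5000)

each cable: (A_i−P)·(A_i−P) = L_i²; let k_i = ‖A_i‖²−L_i²
k_1 = 64.0000+6.2500−43.2500 = 27.0000
row 1: 0.0000x + 5.0000y = 17.5000  (k_2=9.5000)
row 2: 16.0000x − 5.0000y = 6.5000  (k_3=20.5000)
Cramer on rows 1–2 → x = 1.5000, y = 3.5000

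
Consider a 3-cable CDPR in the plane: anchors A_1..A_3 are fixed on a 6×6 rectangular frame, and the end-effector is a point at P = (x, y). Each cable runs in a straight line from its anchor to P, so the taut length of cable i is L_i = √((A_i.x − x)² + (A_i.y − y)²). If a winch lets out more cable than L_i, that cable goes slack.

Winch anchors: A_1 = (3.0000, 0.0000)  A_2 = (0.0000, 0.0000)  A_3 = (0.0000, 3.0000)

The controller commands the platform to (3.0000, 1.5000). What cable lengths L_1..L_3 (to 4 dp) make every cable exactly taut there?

L_1 = √((3.0000−3.0000)² + (0.0000−1.5000)²) = 1.5000
L_2 = √((0.0000−3.0000)² + (0.0000−1.5000)²) = 3.3541
L_3 = √((0.0000−3.0000)² + (3.0000−1.5000)²) = 3.3541

(1.5000, 3.3541, 3.3541)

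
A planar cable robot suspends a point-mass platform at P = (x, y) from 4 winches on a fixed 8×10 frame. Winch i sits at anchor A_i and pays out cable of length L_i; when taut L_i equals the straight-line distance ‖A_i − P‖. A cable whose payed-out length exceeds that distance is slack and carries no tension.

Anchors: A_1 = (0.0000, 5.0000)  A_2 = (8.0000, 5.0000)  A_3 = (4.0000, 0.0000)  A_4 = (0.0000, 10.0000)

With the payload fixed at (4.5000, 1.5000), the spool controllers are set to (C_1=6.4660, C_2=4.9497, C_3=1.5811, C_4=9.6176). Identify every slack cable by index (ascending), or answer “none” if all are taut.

i=1: geometric 5.7009 vs commanded 6.4660 ⇒ slack
i=2: geometric 4.9497 vs commanded 4.9497 ⇒ taut
i=3: geometric 1.5811 vs commanded 1.5811 ⇒ taut
i=4: geometric 9.6177 vs commanded 9.6176 ⇒ taut

1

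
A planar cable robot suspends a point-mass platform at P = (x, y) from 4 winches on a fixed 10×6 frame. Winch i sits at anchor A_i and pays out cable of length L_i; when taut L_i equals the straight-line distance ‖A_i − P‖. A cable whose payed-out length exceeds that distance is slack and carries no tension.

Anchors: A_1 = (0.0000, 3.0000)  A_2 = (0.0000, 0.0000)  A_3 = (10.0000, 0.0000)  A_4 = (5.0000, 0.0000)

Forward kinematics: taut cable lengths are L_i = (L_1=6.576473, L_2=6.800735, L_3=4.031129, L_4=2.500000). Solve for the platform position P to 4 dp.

(6.5000, 2.0000)

expand ‖A_i−P‖²=L_i² and subtract eq 1 (q_i ≔ ‖A_i‖²−L_i²)
q_1 = 0.0000+9.0000−43.2500 = -34.2500
eq1−eq2 → [0.0000  6.0000]·P = 12.0000
eq1−eq3 → [-20.0000  6.0000]·P = -118.0000
eq1−eq4 → [-10.0000  6.0000]·P = -53.0000
2×2 solve → P = (6.5000, 2.0000)
check cable 4: ‖A_4−P‖² = 6.2500 ≈ L_4² = 6.2500 ✓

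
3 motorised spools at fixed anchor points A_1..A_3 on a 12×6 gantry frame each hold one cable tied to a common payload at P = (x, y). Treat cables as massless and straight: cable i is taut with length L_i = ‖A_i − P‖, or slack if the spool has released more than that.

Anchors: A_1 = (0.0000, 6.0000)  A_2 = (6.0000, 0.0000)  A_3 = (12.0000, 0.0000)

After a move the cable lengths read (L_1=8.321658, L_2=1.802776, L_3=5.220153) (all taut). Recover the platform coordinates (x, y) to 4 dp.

expand ‖A_i−P‖²=L_i² and subtract eq 1 (c_i ≔ ‖A_i‖²−L_i²)
c_1 = 0.0000+36.0000−69.2500 = -33.2500
eq1−eq2 → [-12.0000  12.0000]·P = -66.0000
eq1−eq3 → [-24.0000  12.0000]·P = -150.0000
2×2 solve → P = (7.0000, 1.5000)

(7.0000, 1.5000)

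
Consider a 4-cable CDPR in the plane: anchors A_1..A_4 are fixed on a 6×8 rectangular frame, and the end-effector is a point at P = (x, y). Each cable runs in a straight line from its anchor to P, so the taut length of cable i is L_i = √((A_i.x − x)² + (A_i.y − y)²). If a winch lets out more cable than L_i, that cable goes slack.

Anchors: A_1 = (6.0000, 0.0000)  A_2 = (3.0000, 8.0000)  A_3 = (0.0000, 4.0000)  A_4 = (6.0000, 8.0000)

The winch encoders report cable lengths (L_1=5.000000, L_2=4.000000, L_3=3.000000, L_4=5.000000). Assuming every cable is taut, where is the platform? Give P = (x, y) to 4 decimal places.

each cable: (A_i−P)·(A_i−P) = L_i²; let q_i = ‖A_i‖²−L_i²
q_1 = 36.0000+0.0000−25.0000 = 11.0000
row 1: 6.0000x − 16.0000y = -46.0000  (q_2=57.0000)
row 2: 12.0000x − 8.0000y = 4.0000  (q_3=7.0000)
row 3: 0.0000x − 16.0000y = -64.0000  (q_4=75.0000)
Cramer on rows 1–2 → x = 3.0000, y = 4.0000
check cable 4: ‖A_4−P‖² = 25.0000 ≈ L_4² = 25.0000 ✓

(3.0000, 4.0000)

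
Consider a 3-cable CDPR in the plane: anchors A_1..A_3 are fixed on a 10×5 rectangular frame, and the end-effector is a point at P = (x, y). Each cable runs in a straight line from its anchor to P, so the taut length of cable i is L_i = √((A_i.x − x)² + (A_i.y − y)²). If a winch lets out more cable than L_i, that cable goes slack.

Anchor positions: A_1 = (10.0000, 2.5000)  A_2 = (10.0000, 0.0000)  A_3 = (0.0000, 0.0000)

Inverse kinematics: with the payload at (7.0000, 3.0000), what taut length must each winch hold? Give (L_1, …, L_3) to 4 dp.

(3.0414, 4.2426, 7.6158)

L_1 = √((10.0000−7.0000)² + (2.5000−3.0000)²) = 3.0414
L_2 = √((10.0000−7.0000)² + (0.0000−3.0000)²) = 4.2426
L_3 = √((0.0000−7.0000)² + (0.0000−3.0000)²) = 7.6158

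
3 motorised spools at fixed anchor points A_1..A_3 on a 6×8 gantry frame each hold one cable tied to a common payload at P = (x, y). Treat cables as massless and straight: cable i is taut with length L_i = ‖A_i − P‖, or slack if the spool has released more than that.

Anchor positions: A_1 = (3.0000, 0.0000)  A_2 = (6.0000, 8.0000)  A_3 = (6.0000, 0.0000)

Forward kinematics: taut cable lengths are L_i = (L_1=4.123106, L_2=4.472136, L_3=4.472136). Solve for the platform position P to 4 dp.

expand ‖A_i−P‖²=L_i² and subtract eq 1 (c_i ≔ ‖A_i‖²−L_i²)
c_1 = 9.0000+0.0000−17.0000 = -8.0000
eq1−eq2 → [-6.0000  -16.0000]·P = -88.0000
eq1−eq3 → [-6.0000  0.0000]·P = -24.0000
2×2 solve → P = (4.0000, 4.0000)

(4.0000, 4.0000)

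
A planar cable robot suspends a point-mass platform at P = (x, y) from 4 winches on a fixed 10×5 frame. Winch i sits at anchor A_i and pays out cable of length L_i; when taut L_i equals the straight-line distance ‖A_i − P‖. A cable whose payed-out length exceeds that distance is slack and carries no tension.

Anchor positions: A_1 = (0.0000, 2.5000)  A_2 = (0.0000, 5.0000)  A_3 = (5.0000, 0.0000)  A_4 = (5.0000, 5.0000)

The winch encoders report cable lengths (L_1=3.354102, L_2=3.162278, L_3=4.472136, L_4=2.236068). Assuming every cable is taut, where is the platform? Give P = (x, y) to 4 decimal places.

(3.0000, 4.0000)

each cable: (A_i−P)·(A_i−P) = L_i²; let c_i = ‖A_i‖²−L_i²
c_1 = 0.0000+6.2500−11.2500 = -5.0000
row 1: 0.0000x − 5.0000y = -20.0000  (c_2=15.0000)
row 2: -10.0000x + 5.0000y = -10.0000  (c_3=5.0000)
row 3: -10.0000x − 5.0000y = -50.0000  (c_4=45.0000)
Cramer on rows 1–2 → x = 3.0000, y = 4.0000
check cable 4: ‖A_4−P‖² = 5.0000 ≈ L_4² = 5.0000 ✓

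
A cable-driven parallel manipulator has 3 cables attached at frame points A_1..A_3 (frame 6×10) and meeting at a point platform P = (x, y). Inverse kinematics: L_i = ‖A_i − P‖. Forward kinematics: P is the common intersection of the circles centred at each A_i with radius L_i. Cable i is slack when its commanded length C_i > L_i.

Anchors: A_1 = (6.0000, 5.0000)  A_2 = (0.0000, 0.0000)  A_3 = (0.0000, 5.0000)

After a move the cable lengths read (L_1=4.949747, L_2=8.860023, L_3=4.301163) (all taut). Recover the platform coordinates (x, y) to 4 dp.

(2.5000, 8.5000)

each cable: (A_i−P)·(A_i−P) = L_i²; let c_i = ‖A_i‖²−L_i²
c_1 = 36.0000+25.0000−24.5000 = 36.5000
row 1: 12.0000x + 10.0000y = 115.0000  (c_2=-78.5000)
row 2: 12.0000x + 0.0000y = 30.0000  (c_3=6.5000)
Cramer on rows 1–2 → x = 2.5000, y = 8.5000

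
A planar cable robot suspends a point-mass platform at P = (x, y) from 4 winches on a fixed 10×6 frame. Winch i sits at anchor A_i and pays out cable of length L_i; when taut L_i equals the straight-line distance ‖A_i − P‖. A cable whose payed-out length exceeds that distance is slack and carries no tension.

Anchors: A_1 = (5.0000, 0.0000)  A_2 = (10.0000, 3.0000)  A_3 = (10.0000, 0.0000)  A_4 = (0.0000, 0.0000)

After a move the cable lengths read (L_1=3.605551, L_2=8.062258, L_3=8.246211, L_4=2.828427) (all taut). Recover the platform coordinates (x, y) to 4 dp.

each cable: (A_i−P)·(A_i−P) = L_i²; let k_i = ‖A_i‖²−L_i²
k_1 = 25.0000+0.0000−13.0000 = 12.0000
row 1: -10.0000x − 6.0000y = -32.0000  (k_2=44.0000)
row 2: -10.0000x + 0.0000y = -20.0000  (k_3=32.0000)
row 3: 10.0000x + 0.0000y = 20.0000  (k_4=-8.0000)
Cramer on rows 1–2 → x = 2.0000, y = 2.0000
check cable 4: ‖A_4−P‖² = 8.0000 ≈ L_4² = 8.0000 ✓

(2.0000, 2.0000)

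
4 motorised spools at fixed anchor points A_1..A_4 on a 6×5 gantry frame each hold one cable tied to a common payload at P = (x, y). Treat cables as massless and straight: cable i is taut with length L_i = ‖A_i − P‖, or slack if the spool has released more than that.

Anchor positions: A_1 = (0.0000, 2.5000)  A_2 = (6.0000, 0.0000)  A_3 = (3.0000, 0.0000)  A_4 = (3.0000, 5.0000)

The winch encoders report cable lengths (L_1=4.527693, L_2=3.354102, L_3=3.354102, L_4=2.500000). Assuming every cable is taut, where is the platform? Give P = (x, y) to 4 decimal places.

(4.5000, 3.0000)

expand ‖A_i−P‖²=L_i² and subtract eq 1 (c_i ≔ ‖A_i‖²−L_i²)
c_1 = 0.0000+6.2500−20.5000 = -14.2500
eq1−eq2 → [-12.0000  5.0000]·P = -39.0000
eq1−eq3 → [-6.0000  5.0000]·P = -12.0000
eq1−eq4 → [-6.0000  -5.0000]·P = -42.0000
2×2 solve → P = (4.5000, 3.0000)
check cable 4: ‖A_4−P‖² = 6.2500 ≈ L_4² = 6.2500 ✓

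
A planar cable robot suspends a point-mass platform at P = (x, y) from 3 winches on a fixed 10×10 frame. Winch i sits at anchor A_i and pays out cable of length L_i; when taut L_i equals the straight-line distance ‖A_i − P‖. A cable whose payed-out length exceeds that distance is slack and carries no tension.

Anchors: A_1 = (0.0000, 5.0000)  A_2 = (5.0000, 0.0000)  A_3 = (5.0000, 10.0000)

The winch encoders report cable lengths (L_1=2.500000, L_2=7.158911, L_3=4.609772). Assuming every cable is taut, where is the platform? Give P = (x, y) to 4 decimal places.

(2.0000, 6.5000)

circle eqns → linear via eq_j − eq_1; set c_j = A_j·A_j − L_j²
c_1 = 0.0000+25.0000−6.2500 = 18.7500
-10.0000·x + 10.0000·y = c_1−c_2 = 45.0000
-10.0000·x − 10.0000·y = c_1−c_3 = -85.0000
solve first two rows → x=2.0000, y=6.5000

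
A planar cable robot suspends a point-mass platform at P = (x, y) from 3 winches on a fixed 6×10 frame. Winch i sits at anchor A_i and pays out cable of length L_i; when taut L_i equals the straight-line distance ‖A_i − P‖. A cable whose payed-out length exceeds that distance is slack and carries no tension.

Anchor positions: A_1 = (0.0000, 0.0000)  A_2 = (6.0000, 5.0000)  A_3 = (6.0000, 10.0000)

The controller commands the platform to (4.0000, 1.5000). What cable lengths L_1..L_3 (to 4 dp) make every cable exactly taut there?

(4.2720, 4.0311, 8.7321)

cable 1: Δx=-4.0000, Δy=-1.5000; L_1 = √(Δx²+Δy²) = 4.2720
cable 2: Δx=2.0000, Δy=3.5000; L_2 = √(Δx²+Δy²) = 4.0311
cable 3: Δx=2.0000, Δy=8.5000; L_3 = √(Δx²+Δy²) = 8.7321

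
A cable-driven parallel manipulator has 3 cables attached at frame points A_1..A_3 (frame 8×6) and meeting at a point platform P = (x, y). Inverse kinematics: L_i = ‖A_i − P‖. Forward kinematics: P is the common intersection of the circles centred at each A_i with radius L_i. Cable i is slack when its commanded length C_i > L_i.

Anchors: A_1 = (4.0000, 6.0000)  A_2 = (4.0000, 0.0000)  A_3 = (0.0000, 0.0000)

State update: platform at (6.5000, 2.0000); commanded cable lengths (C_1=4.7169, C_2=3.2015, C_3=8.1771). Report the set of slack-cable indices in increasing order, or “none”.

cable 1: √((-2.5000)²+(4.0000)²)=4.7170, C_1=4.7169: taut
cable 2: √((-2.5000)²+(-2.0000)²)=3.2016, C_2=3.2015: taut
cable 3: √((-6.5000)²+(-2.0000)²)=6.8007, C_3=8.1771: slack

3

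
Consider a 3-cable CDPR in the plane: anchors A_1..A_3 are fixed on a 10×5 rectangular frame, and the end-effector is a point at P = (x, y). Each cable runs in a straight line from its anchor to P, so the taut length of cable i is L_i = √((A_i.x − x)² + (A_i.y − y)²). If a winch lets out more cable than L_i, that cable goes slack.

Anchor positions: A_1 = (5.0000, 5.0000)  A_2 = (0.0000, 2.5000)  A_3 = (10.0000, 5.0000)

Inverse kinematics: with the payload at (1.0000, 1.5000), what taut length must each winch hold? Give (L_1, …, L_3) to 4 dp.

(5.3151, 1.4142, 9.6566)

L_1 = √((5.0000−1.0000)² + (5.0000−1.5000)²) = 5.3151
L_2 = √((0.0000−1.0000)² + (2.5000−1.5000)²) = 1.4142
L_3 = √((10.0000−1.0000)² + (5.0000−1.5000)²) = 9.6566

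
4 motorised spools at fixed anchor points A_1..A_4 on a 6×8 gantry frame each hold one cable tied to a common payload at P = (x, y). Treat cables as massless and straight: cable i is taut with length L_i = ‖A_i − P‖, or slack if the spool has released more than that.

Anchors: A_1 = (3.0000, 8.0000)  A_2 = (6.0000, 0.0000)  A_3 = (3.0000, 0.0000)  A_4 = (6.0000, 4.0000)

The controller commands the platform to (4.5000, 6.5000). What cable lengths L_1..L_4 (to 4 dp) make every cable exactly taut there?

(2.1213, 6.6708, 6.6708, 2.9155)

L_1 = √((3.0000−4.5000)² + (8.0000−6.5000)²) = 2.1213
L_2 = √((6.0000−4.5000)² + (0.0000−6.5000)²) = 6.6708
L_3 = √((3.0000−4.5000)² + (0.0000−6.5000)²) = 6.6708
L_4 = √((6.0000−4.5000)² + (4.0000−6.5000)²) = 2.9155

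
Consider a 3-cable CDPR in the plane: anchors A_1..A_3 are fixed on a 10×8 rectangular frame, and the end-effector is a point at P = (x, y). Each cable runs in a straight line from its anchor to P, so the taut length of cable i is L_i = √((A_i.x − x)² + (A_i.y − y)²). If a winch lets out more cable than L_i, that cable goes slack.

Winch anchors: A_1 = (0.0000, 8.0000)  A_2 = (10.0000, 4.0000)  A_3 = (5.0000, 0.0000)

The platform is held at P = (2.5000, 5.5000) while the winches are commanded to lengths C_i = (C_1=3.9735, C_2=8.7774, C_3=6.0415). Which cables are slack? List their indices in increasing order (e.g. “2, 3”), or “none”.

1, 2

cable 1: L_1 = ‖A_1−P‖ = 3.5355;  C_1 = 3.9735 → slack
cable 2: L_2 = ‖A_2−P‖ = 7.6485;  C_2 = 8.7774 → slack
cable 3: L_3 = ‖A_3−P‖ = 6.0415;  C_3 = 6.0415 → taut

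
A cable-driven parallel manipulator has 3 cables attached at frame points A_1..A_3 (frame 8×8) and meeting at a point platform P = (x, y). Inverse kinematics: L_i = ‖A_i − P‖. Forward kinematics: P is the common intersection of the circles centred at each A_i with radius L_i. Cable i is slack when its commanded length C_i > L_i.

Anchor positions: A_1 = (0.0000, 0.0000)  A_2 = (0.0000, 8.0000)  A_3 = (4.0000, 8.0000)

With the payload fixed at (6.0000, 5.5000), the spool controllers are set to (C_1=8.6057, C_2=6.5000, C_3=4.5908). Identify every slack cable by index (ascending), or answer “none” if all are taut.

i=1: geometric 8.1394 vs commanded 8.6057 ⇒ slack
i=2: geometric 6.5000 vs commanded 6.5000 ⇒ taut
i=3: geometric 3.2016 vs commanded 4.5908 ⇒ slack

1, 3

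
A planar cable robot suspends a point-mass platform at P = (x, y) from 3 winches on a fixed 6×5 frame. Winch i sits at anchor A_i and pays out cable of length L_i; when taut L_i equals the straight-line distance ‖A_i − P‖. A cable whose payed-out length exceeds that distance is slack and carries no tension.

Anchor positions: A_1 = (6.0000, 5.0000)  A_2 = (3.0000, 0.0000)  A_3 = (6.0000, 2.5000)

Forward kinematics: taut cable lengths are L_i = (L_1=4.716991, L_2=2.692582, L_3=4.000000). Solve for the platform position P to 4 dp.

(2.0000, 2.5000)

each cable: (A_i−P)·(A_i−P) = L_i²; let k_i = ‖A_i‖²−L_i²
k_1 = 36.0000+25.0000−22.2500 = 38.7500
row 1: 6.0000x + 10.0000y = 37.0000  (k_2=1.7500)
row 2: 0.0000x + 5.0000y = 12.5000  (k_3=26.2500)
Cramer on rows 1–2 → x = 2.0000, y = 2.5000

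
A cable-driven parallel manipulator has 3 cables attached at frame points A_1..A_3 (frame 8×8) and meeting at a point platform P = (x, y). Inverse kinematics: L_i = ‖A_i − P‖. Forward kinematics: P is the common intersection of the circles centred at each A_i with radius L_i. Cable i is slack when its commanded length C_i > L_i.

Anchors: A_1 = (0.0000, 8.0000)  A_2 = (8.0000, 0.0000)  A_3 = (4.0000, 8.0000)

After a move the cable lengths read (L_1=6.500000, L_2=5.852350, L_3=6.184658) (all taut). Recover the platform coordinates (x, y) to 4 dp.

expand ‖A_i−P‖²=L_i² and subtract eq 1 (k_i ≔ ‖A_i‖²−L_i²)
k_1 = 0.0000+64.0000−42.2500 = 21.7500
eq1−eq2 → [-16.0000  16.0000]·P = -8.0000
eq1−eq3 → [-8.0000  0.0000]·P = -20.0000
2×2 solve → P = (2.5000, 2.0000)

(2.5000, 2.0000)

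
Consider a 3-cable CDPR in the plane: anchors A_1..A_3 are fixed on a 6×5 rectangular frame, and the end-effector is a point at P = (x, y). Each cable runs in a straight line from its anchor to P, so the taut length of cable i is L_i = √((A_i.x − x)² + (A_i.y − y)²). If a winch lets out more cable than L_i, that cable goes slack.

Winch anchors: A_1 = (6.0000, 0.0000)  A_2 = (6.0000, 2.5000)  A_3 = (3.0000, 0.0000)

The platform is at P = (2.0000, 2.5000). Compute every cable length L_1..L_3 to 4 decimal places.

L_1: Δ = A_1−P = (4.0000, -2.5000) → ‖Δ‖ = √22.2500 = 4.7170
L_2: Δ = A_2−P = (4.0000, 0.0000) → ‖Δ‖ = √16.0000 = 4.0000
L_3: Δ = A_3−P = (1.0000, -2.5000) → ‖Δ‖ = √7.2500 = 2.6926

(4.7170, 4.0000, 2.6926)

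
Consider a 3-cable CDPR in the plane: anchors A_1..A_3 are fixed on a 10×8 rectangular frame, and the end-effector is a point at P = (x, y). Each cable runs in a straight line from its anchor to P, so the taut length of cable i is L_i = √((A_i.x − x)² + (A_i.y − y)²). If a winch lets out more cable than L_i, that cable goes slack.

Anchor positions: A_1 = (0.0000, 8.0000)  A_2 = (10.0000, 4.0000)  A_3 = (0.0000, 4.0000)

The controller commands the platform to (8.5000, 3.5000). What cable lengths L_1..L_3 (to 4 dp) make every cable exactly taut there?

L_1: Δ = A_1−P = (-8.5000, 4.5000) → ‖Δ‖ = √92.5000 = 9.6177
L_2: Δ = A_2−P = (1.5000, 0.5000) → ‖Δ‖ = √2.5000 = 1.5811
L_3: Δ = A_3−P = (-8.5000, 0.5000) → ‖Δ‖ = √72.5000 = 8.5147

(9.6177, 1.5811, 8.5147)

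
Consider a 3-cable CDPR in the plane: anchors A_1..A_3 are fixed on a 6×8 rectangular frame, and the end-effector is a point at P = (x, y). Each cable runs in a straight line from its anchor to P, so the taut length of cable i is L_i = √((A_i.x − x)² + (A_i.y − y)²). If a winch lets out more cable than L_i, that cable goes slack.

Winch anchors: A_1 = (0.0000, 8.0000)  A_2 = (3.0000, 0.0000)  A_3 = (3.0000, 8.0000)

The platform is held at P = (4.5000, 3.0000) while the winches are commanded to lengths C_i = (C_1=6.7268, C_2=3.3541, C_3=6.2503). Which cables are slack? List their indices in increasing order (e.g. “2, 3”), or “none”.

cable 1: L_1 = ‖A_1−P‖ = 6.7268;  C_1 = 6.7268 → taut
cable 2: L_2 = ‖A_2−P‖ = 3.3541;  C_2 = 3.3541 → taut
cable 3: L_3 = ‖A_3−P‖ = 5.2202;  C_3 = 6.2503 → slack

3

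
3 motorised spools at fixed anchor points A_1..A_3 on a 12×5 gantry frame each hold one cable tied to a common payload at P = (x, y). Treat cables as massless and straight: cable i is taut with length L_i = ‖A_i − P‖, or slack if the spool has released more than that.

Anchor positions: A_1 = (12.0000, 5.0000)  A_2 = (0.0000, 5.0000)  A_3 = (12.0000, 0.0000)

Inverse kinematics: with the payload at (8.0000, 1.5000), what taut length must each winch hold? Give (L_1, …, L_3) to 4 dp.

(5.3151, 8.7321, 4.2720)

cable 1: Δx=4.0000, Δy=3.5000; L_1 = √(Δx²+Δy²) = 5.3151
cable 2: Δx=-8.0000, Δy=3.5000; L_2 = √(Δx²+Δy²) = 8.7321
cable 3: Δx=4.0000, Δy=-1.5000; L_3 = √(Δx²+Δy²) = 4.2720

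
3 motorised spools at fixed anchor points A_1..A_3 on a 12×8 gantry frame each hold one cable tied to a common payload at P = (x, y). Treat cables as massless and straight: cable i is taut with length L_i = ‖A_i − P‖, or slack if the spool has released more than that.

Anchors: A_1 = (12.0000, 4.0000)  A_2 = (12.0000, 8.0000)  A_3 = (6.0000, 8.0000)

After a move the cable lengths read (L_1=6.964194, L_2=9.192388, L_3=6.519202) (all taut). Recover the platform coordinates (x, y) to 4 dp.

(5.5000, 1.5000)

expand ‖A_i−P‖²=L_i² and subtract eq 1 (k_i ≔ ‖A_i‖²−L_i²)
k_1 = 144.0000+16.0000−48.5000 = 111.5000
eq1−eq2 → [0.0000  -8.0000]·P = -12.0000
eq1−eq3 → [12.0000  -8.0000]·P = 54.0000
2×2 solve → P = (5.5000, 1.5000)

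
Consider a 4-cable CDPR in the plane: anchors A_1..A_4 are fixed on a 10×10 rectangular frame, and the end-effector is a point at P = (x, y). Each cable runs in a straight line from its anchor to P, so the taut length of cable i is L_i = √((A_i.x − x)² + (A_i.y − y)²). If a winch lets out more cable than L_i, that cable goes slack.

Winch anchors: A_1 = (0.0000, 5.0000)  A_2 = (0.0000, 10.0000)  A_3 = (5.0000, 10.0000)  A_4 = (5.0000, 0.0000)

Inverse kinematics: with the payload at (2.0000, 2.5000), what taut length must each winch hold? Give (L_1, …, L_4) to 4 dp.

(3.2016, 7.7621, 8.0777, 3.9051)

L_1 = √((0.0000−2.0000)² + (5.0000−2.5000)²) = 3.2016
L_2 = √((0.0000−2.0000)² + (10.0000−2.5000)²) = 7.7621
L_3 = √((5.0000−2.0000)² + (10.0000−2.5000)²) = 8.0777
L_4 = √((5.0000−2.0000)² + (0.0000−2.5000)²) = 3.9051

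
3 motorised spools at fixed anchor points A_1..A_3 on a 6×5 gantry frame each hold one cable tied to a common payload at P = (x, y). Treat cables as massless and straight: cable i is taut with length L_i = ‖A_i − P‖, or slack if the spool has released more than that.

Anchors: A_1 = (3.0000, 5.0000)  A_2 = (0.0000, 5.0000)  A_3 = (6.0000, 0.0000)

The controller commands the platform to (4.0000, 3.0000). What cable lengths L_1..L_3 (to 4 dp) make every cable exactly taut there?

(2.2361, 4.4721, 3.6056)

L_1 = √((3.0000−4.0000)² + (5.0000−3.0000)²) = 2.2361
L_2 = √((0.0000−4.0000)² + (5.0000−3.0000)²) = 4.4721
L_3 = √((6.0000−4.0000)² + (0.0000−3.0000)²) = 3.6056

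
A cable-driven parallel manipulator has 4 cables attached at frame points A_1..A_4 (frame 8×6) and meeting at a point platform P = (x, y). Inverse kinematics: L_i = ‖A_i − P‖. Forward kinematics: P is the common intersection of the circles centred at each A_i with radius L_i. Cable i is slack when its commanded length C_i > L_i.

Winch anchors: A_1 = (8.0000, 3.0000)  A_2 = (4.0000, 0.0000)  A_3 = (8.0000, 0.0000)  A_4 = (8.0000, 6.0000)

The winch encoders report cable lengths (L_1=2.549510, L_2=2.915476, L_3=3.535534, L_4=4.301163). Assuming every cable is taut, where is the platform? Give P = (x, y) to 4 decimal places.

(5.5000, 2.5000)

circle eqns → linear via eq_j − eq_1; set k_j = A_j·A_j − L_j²
k_1 = 64.0000+9.0000−6.5000 = 66.5000
8.0000·x + 6.0000·y = k_1−k_2 = 59.0000
0.0000·x + 6.0000·y = k_1−k_3 = 15.0000
0.0000·x − 6.0000·y = k_1−k_4 = -15.0000
solve first two rows → x=5.5000, y=2.5000
check cable 4: ‖A_4−P‖² = 18.5000 ≈ L_4² = 18.5000 ✓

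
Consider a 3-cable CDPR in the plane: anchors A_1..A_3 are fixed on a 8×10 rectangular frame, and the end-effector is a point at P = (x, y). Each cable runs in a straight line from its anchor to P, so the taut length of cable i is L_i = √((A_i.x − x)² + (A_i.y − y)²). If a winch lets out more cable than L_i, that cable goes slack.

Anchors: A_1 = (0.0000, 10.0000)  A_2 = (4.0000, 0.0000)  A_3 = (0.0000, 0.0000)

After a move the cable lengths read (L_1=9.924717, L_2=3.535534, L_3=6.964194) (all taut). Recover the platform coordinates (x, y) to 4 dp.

expand ‖A_i−P‖²=L_i² and subtract eq 1 (k_i ≔ ‖A_i‖²−L_i²)
k_1 = 0.0000+100.0000−98.5000 = 1.5000
eq1−eq2 → [-8.0000  20.0000]·P = -2.0000
eq1−eq3 → [0.0000  20.0000]·P = 50.0000
2×2 solve → P = (6.5000, 2.5000)

(6.5000, 2.5000)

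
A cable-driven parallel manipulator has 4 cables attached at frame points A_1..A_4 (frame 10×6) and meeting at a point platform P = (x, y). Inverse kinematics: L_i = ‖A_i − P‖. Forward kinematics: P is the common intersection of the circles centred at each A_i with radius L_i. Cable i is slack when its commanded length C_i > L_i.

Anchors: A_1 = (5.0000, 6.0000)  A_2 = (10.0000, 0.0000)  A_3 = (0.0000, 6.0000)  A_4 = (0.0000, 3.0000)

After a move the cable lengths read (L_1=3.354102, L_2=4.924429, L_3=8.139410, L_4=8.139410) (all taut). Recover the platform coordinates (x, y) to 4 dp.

(8.0000, 4.5000)

each cable: (A_i−P)·(A_i−P) = L_i²; let q_i = ‖A_i‖²−L_i²
q_1 = 25.0000+36.0000−11.2500 = 49.7500
row 1: -10.0000x + 12.0000y = -26.0000  (q_2=75.7500)
row 2: 10.0000x + 0.0000y = 80.0000  (q_3=-30.2500)
row 3: 10.0000x + 6.0000y = 107.0000  (q_4=-57.2500)
Cramer on rows 1–2 → x = 8.0000, y = 4.5000
check cable 4: ‖A_4−P‖² = 66.2500 ≈ L_4² = 66.2500 ✓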